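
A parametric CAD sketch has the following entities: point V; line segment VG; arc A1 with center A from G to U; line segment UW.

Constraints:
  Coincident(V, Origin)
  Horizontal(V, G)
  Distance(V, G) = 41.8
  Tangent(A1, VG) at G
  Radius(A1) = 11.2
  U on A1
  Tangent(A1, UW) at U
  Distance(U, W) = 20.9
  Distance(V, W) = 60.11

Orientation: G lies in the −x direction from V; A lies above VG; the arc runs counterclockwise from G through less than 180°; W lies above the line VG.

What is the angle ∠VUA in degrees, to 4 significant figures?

102.1°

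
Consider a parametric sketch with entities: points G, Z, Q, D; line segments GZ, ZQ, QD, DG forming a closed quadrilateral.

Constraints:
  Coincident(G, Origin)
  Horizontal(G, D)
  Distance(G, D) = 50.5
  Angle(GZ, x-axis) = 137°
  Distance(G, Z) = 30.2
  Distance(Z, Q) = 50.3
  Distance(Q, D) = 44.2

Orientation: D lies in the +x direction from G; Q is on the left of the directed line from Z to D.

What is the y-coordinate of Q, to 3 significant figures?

36.5

Checks: |ZQ| = 50.30 ✓; |QD| = 44.20 ✓.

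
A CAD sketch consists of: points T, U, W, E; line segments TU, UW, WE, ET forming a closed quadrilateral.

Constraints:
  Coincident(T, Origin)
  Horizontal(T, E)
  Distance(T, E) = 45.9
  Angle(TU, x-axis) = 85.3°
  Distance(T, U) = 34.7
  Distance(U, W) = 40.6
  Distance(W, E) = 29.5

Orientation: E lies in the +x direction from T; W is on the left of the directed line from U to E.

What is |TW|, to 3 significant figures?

52.2

T is at the origin; TE is horizontal with |TE| = 45.9 and E in +x, so E = (45.9, 0). TU runs at 85.3° with |TU| = 34.7, so U = (2.84, 34.6). W is determined by |UW| = 40.6 and |WE| = 29.5 together: it lies at the intersection of circle(U, 40.6) and circle(E, 29.5). With |UE| = 55.2, the foot of the radical line on UE is 34.7 from U and the perpendicular offset is √(40.6² − 34.7²) = 21.1. Taking the left-of-UE solution: W = (43.1, 29.4).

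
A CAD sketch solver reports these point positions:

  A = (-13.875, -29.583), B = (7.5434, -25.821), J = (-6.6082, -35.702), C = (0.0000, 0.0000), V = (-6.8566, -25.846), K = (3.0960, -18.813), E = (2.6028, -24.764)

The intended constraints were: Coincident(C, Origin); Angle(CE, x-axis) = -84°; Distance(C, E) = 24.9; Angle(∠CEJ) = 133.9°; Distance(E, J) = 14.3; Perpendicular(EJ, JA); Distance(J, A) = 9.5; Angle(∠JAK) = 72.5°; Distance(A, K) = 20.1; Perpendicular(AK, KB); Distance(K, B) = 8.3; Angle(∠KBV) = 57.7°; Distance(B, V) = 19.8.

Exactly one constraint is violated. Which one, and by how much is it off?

Distance(B, V) = 19.8 — off by 5.40.

C = (0.00, 0.00) ✓; CE at -84.00° ✓; |CE| = 24.90 ✓; ∠CEJ = 133.9° ✓; |EJ| = 14.30 ✓; ∠(EJ, JA) = 90.00° ✓; |JA| = 9.500 ✓; ∠JAK = 72.50° ✓; |AK| = 20.10 ✓; ∠(AK, KB) = 90.00° ✓; |KB| = 8.300 ✓; ∠KBV = 57.70° ✓; |BV| = 14.40 ✗.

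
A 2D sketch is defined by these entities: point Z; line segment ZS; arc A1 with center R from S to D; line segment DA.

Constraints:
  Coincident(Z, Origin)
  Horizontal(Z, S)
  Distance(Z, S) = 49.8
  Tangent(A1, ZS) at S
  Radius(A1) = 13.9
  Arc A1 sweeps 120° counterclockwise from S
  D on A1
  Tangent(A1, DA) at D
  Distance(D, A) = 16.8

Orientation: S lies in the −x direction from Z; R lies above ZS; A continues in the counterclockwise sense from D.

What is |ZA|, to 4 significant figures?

58.17

Z is at the origin; Z and S share the same y with |ZS| = 49.8 and S on the −x side, so S = (-49.80, 0.000). A1 meets ZS tangentially, so RS is at right angles to ZS, so R = S + (0, 13.9) = (-49.80, 13.90). On A1, S sits at bearing -90° from R; a 120° counterclockwise sweep puts D at bearing 30°, so D = R + 13.9·(cos 30°, sin 30°) = (-37.76, 20.85). The tangent condition forces RD to be normal to DA, so DA runs along (−sin 30°, cos 30°); with |DA| = 16.8, A = (-46.16, 35.40). Then |ZA| = |A − Z| = 58.17.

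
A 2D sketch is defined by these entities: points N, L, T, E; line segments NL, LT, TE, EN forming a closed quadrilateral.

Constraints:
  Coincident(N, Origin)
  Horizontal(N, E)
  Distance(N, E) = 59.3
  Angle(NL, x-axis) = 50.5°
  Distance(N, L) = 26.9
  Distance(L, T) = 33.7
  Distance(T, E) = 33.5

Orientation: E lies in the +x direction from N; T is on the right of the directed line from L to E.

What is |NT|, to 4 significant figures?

29.92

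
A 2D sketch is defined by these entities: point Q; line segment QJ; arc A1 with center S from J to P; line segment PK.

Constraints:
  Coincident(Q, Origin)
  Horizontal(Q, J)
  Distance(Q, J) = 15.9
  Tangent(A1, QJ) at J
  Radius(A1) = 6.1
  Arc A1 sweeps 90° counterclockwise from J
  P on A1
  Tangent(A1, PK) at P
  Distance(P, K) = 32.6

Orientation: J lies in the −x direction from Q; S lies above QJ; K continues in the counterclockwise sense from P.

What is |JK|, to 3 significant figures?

39.2

Q is at the origin; QJ is horizontal with |QJ| = 15.9 and J on the −x side, so J = (-15.9, 0.00). Tangency of A1 to QJ means the radius SJ is perpendicular to QJ, so S = J + (0, 6.1) = (-15.9, 6.10). On A1, J sits at bearing -90° from S; a 90° counterclockwise sweep puts P at bearing 0°, so P = S + 6.1·(cos 0°, sin 0°) = (-9.80, 6.10). Since A1 is tangent to PK there, SP ⟂ PK, so PK runs along (−sin 0°, cos 0°); with |PK| = 32.6, K = (-9.80, 38.7). Then |JK| = |K − J| = 39.2.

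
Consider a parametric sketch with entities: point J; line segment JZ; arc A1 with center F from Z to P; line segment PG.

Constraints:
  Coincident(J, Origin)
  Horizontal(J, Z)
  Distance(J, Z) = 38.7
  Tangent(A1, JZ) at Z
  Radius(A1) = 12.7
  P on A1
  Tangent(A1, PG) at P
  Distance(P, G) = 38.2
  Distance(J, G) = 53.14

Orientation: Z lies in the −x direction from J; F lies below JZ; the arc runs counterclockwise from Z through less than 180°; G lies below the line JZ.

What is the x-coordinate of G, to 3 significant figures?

-21.0

Checks: |FP| = 12.70 ✓; ∠(FP, PG) = 90.00° ✓; |PG| = 38.20 ✓; |JG| = 53.14 ✓.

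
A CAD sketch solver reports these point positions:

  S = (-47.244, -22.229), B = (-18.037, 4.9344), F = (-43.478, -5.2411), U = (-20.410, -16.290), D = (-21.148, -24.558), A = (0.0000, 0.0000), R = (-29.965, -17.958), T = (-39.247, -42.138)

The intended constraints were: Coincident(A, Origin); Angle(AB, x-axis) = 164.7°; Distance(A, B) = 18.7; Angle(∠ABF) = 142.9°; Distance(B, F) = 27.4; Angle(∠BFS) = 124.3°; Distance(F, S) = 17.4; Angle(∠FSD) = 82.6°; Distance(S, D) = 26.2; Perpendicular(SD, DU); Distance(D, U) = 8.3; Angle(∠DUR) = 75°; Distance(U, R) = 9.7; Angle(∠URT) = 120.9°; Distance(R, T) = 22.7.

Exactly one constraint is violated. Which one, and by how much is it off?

Distance(R, T) = 22.7 — off by 3.20.

A = (0.00, 0.00) ✓; AB at 164.7° ✓; |AB| = 18.70 ✓; ∠ABF = 142.9° ✓; |BF| = 27.40 ✓; ∠BFS = 124.3° ✓; |FS| = 17.40 ✓; ∠FSD = 82.60° ✓; |SD| = 26.20 ✓; ∠(SD, DU) = 90.00° ✓; |DU| = 8.301 ✓; ∠DUR = 75.00° ✓; |UR| = 9.699 ✓; ∠URT = 120.9° ✓; |RT| = 25.90 ✗.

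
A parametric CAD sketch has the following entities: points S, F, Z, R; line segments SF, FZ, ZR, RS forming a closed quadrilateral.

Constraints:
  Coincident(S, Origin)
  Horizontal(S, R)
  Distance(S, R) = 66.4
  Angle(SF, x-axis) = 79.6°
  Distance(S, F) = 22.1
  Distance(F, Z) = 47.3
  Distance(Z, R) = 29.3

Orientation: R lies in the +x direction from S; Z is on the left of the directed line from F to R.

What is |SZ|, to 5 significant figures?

56.969

Checks: |FZ| = 47.30 ✓; |ZR| = 29.30 ✓.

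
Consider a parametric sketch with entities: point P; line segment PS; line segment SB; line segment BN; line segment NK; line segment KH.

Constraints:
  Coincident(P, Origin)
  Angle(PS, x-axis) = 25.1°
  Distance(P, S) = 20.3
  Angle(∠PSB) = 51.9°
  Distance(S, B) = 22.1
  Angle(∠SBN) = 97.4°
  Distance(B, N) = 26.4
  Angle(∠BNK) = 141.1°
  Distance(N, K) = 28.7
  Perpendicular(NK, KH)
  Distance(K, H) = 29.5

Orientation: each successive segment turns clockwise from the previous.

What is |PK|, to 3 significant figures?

34.7

P is at the origin; PS runs at 25.1° with length 20.3, so S = (18.4, 8.61). ∠PSB = 51.9° gives SB at -103° from the x-axis; with |SB| = 22.1, B = (13.4, -12.9). ∠SBN = 97.4° gives BN at 174° from the x-axis; with |BN| = 26.4, N = (-12.9, -10.3). ∠BNK = 141.1° gives NK at 136° from the x-axis; with |NK| = 28.7, K = (-33.3, 9.77). Then |PK| = |K − P| = 34.7.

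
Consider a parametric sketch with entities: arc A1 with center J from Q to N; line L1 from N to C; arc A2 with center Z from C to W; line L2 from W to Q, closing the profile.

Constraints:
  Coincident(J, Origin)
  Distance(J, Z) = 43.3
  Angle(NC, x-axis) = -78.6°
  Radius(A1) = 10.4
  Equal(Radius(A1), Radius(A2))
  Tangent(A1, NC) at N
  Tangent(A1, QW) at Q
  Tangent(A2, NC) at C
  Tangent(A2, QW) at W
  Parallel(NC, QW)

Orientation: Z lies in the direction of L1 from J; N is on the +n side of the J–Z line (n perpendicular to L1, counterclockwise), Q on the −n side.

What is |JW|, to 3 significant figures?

44.5

The slot axis is L1's direction at -78.6°, so u = (cos -78.6°, sin -78.6°) = (0.198, -0.980) and n = (−sin -78.6°, cos -78.6°) = (0.980, 0.198). J is at the origin and Z lies 43.3 along u from J, so Z = 43.3·u = (8.56, -42.4). Tangency of A1 to both parallel lines with radius 10.4 puts N and Q at J ± 10.4·n: N = (10.2, 2.06), Q = (-10.2, -2.06). Equal radii place C and W the same way about Z: C = Z + 10.4·n = (18.8, -40.4), W = Z − 10.4·n = (-1.64, -44.5). Then |JW| = |W − J| = 44.5.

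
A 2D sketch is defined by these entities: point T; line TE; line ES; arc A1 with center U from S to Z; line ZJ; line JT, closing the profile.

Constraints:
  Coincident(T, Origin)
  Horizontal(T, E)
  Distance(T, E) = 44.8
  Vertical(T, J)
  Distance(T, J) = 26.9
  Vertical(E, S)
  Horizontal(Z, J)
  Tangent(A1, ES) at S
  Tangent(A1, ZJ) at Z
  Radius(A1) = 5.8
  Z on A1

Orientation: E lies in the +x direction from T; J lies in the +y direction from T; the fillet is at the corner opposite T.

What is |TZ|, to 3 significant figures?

47.4

The virtual corner opposite T is at (44.8, 26.9). A1 meets ES tangentially, so US is at right angles to ES and tangency of A1 to ZJ means the radius UZ is perpendicular to ZJ, with radius 5.8, so the center U sits 5.8 in from both sides at U = (39.0, 21.1). That places the tangent points at S = (44.8, 21.1) on ES and Z = (39.0, 26.9) on ZJ. Then |TZ| = |Z − T| = 47.4.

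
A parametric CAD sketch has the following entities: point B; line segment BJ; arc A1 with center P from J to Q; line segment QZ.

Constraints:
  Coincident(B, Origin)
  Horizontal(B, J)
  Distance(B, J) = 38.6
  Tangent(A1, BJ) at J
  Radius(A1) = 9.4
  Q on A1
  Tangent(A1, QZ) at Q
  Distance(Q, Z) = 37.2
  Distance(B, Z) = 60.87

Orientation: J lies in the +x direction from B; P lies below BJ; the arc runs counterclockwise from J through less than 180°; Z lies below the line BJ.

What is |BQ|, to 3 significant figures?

31.6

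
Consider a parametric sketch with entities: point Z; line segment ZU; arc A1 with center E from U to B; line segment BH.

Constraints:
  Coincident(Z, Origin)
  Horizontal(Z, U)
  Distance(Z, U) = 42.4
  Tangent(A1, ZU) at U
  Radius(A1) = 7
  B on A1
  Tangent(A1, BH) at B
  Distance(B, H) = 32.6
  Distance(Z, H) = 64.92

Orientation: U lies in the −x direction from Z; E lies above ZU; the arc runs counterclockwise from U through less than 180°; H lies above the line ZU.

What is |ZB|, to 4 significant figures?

37.71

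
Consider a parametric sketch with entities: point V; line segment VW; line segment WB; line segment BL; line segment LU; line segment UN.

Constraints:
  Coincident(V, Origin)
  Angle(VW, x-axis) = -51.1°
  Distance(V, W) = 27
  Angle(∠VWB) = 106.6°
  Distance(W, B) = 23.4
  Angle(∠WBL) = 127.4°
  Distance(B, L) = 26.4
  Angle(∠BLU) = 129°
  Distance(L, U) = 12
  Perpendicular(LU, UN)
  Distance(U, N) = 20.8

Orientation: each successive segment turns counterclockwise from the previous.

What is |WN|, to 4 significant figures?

32.23

V is at the origin; VW runs at -51.1° with length 27.0, so W = (16.96, -21.01). ∠VWB = 106.6° gives WB at 22.30° from the x-axis; with |WB| = 23.4, B = (38.60, -12.13). ∠WBL = 127.4° gives BL at 74.90° from the x-axis; with |BL| = 26.4, L = (45.48, 13.36). ∠BLU = 129.0° gives LU at 125.9° from the x-axis; with |LU| = 12.0, U = (38.45, 23.08). The perpendicularity gives UN at right angles to LU, so UN runs at -144.1°; with |UN| = 20.8, N = (21.60, 10.88). Then |WN| = |N − W| = 32.23.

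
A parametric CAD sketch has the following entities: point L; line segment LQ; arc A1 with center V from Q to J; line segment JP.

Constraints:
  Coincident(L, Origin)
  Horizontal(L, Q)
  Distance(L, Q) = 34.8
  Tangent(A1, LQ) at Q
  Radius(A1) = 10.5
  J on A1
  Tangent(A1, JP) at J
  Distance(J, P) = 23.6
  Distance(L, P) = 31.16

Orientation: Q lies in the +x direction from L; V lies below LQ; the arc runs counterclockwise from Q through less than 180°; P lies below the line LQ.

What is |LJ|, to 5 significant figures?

26.024

Checks: |VJ| = 10.50 ✓; ∠(VJ, JP) = 90.00° ✓; |JP| = 23.60 ✓; |LP| = 31.16 ✓.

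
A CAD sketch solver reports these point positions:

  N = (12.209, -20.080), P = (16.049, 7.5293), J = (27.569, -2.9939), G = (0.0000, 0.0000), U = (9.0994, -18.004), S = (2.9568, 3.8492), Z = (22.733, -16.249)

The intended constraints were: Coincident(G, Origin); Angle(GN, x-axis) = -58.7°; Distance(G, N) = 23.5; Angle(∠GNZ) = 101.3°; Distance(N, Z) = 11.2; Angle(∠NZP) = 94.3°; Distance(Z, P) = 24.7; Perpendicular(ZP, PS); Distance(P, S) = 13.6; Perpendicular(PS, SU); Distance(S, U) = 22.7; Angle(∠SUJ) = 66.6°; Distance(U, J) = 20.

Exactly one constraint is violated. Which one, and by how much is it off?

Distance(U, J) = 20 — off by 3.80.

G = (0.00, 0.00) ✓; GN at -58.70° ✓; |GN| = 23.50 ✓; ∠GNZ = 101.3° ✓; |NZ| = 11.20 ✓; ∠NZP = 94.30° ✓; |ZP| = 24.70 ✓; ∠(ZP, PS) = 90.00° ✓; |PS| = 13.60 ✓; ∠(PS, SU) = 90.00° ✓; |SU| = 22.70 ✓; ∠SUJ = 66.60° ✓; |UJ| = 23.80 ✗.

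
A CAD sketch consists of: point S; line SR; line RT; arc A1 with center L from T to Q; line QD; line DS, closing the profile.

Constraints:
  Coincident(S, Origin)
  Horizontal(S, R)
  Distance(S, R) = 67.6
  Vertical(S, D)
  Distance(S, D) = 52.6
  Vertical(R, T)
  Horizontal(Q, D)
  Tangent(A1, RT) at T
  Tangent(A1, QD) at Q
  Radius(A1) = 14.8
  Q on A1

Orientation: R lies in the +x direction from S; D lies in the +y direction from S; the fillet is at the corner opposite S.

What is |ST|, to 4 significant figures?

77.45

The virtual corner opposite S is at (67.60, 52.60). Since A1 is tangent to RT there, LT ⟂ RT and since A1 is tangent to QD there, LQ ⟂ QD, with radius 14.8, so the center L sits 14.8 in from both sides at L = (52.80, 37.80). That places the tangent points at T = (67.60, 37.80) on RT and Q = (52.80, 52.60) on QD. Then |ST| = |T − S| = 77.45.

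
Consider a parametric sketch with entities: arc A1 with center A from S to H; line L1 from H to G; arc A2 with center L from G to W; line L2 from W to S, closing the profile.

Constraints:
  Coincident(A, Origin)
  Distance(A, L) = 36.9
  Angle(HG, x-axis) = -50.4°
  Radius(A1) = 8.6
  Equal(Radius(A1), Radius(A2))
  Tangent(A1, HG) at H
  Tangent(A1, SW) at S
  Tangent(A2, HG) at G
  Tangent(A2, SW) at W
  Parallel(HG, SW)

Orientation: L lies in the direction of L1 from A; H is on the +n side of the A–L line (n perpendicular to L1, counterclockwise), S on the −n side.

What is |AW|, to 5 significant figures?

37.889

Tangency of A1 to both parallel lines with radius 8.6 puts H and S at A ± 8.6·n: H = (6.6264, 5.4818), S = (-6.6264, -5.4818). Equal radii place G and W the same way about L: G = L + 8.6·n = (30.147, -22.950), W = L − 8.6·n = (16.895, -33.914). Then |AW| = |W − A| = 37.889.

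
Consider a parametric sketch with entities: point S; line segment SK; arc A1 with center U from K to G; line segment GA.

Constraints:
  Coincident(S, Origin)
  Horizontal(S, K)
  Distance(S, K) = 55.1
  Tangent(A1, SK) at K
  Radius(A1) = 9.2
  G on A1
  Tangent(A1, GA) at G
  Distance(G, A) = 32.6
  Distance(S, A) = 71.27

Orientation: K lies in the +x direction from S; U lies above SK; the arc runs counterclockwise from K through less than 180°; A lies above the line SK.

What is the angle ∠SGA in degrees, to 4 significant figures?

87.10°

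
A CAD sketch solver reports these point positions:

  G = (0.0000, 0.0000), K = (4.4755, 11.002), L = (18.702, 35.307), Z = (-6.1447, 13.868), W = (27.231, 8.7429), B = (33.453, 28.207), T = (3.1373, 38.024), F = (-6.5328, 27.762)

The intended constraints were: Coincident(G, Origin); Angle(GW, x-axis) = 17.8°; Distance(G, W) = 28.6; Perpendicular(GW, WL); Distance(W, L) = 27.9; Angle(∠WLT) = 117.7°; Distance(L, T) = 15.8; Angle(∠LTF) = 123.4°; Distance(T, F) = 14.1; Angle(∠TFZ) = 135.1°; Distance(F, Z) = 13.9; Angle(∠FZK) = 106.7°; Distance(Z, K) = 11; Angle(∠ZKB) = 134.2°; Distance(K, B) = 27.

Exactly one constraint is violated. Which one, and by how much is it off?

Distance(K, B) = 27 — off by 6.70.

G = (0.00, 0.00) ✓; GW at 17.80° ✓; |GW| = 28.60 ✓; ∠(GW, WL) = 90.00° ✓; |WL| = 27.90 ✓; ∠WLT = 117.7° ✓; |LT| = 15.80 ✓; ∠LTF = 123.4° ✓; |TF| = 14.10 ✓; ∠TFZ = 135.1° ✓; |FZ| = 13.90 ✓; ∠FZK = 106.7° ✓; |ZK| = 11.00 ✓; ∠ZKB = 134.2° ✓; |KB| = 33.70 ✗.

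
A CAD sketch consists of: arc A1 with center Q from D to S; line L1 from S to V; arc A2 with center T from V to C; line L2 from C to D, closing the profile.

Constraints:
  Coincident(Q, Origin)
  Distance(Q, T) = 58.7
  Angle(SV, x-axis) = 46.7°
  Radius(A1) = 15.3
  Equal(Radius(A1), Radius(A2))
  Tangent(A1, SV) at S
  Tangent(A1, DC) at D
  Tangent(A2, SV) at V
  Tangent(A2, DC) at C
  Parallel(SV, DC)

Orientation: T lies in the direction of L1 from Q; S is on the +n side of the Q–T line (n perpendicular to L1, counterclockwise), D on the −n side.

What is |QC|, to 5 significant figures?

60.661

Tangency of A1 to both parallel lines with radius 15.3 puts S and D at Q ± 15.3·n: S = (-11.135, 10.493), D = (11.135, -10.493). Equal radii place V and C the same way about T: V = T + 15.3·n = (29.123, 53.213), C = T − 15.3·n = (51.392, 32.227). Then |QC| = |C − Q| = 60.661.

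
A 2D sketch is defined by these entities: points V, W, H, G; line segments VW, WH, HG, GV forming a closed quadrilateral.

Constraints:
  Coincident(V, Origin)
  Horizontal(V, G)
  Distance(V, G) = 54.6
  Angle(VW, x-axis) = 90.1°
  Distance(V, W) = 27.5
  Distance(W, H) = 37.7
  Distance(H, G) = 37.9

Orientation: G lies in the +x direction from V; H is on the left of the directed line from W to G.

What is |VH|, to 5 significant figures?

50.118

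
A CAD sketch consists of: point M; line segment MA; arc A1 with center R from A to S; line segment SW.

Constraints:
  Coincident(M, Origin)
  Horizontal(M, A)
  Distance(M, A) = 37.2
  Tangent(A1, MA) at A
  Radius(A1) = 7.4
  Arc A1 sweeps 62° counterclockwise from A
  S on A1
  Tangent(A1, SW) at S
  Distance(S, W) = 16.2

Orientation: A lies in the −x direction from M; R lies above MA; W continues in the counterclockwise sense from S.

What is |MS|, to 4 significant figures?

30.92

The tangent condition forces RA to be normal to MA, so R = A + (0, 7.4) = (-37.20, 7.400). On A1, A sits at bearing -90° from R; a 62° counterclockwise sweep puts S at bearing -28°, so S = R + 7.4·(cos -28°, sin -28°) = (-30.67, 3.926). Then |MS| = |S − M| = 30.92.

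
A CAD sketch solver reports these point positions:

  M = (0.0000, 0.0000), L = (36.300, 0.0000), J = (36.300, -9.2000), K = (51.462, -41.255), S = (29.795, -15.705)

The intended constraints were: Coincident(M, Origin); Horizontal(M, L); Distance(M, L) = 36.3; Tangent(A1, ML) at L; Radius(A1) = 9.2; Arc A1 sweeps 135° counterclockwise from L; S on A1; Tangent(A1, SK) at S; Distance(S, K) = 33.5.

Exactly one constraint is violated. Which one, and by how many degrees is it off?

Tangent(A1, SK) at S — off by 4.70°.

M = (0.00, 0.00) ✓; M.y = 0.00, L.y = 0.00 ✓; |ML| = 36.30 ✓; ∠(JL, LM) = 90.00° ✓; |JL| = 9.200 ✓; bearing(J→S) − bearing(J→L) = 135.0° ✓; |JS| = 9.199 ✓; ∠(JS, SK) = 94.70° ✗; |SK| = 33.50 ✓.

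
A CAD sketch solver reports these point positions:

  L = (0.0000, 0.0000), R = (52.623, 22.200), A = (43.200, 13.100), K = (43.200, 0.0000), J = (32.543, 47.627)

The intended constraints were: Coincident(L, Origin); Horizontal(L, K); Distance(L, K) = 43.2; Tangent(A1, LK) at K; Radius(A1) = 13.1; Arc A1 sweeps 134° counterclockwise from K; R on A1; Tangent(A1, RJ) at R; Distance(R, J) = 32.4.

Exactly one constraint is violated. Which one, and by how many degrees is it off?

Tangent(A1, RJ) at R — off by 5.70°.

L = (0.00, 0.00) ✓; L.y = 0.00, K.y = 0.00 ✓; |LK| = 43.20 ✓; ∠(AK, KL) = 90.00° ✓; |AK| = 13.10 ✓; bearing(A→R) − bearing(A→K) = 134.0° ✓; |AR| = 13.10 ✓; ∠(AR, RJ) = 95.70° ✗; |RJ| = 32.40 ✓.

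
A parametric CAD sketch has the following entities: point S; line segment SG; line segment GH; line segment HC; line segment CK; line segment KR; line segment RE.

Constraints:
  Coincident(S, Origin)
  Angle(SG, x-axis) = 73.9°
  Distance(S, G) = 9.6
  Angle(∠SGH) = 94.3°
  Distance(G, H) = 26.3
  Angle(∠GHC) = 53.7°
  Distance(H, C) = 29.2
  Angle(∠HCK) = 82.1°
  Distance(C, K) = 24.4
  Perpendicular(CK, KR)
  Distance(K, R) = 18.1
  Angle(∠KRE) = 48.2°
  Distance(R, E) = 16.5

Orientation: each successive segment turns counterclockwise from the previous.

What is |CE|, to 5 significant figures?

14.030

S is at the origin; SG runs at 73.9° with length 9.6, so G = (2.6622, 9.2235). ∠SGH = 94.3° gives GH at 159.60° from the x-axis; with |GH| = 26.3, H = (-21.988, 18.391). ∠GHC = 53.7° gives HC at -74.100° from the x-axis; with |HC| = 29.2, C = (-13.989, -9.6919). ∠HCK = 82.1° gives CK at 23.800° from the x-axis; with |CK| = 24.4, K = (8.3363, 0.15458). The perpendicularity gives KR at right angles to CK, so KR runs at 113.80°; with |KR| = 18.1, R = (1.0322, 16.715). ∠KRE = 48.2° gives RE at -114.40° from the x-axis; with |RE| = 16.5, E = (-5.7841, 1.6891). Then |CE| = |E − C| = 14.030.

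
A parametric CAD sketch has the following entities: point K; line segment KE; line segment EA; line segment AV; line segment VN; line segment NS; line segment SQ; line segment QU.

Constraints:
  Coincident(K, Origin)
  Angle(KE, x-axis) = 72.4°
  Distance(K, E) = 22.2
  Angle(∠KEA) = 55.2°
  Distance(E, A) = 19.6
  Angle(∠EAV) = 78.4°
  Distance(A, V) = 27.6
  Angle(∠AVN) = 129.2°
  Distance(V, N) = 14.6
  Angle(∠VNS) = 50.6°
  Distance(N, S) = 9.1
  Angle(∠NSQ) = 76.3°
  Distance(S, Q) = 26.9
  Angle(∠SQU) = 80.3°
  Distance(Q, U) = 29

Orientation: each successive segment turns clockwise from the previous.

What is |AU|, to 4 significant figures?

60.85

K is at the origin; KE runs at 72.4° with length 22.2, so E = (6.713, 21.16). ∠KEA = 55.2° gives EA at -52.40° from the x-axis; with |EA| = 19.6, A = (18.67, 5.632). ∠EAV = 78.4° gives AV at -154.0° from the x-axis; with |AV| = 27.6, V = (-6.135, -6.467). ∠AVN = 129.2° gives VN at 155.2° from the x-axis; with |VN| = 14.6, N = (-19.39, -0.3431). ∠VNS = 50.6° gives NS at 25.80° from the x-axis; with |NS| = 9.1, S = (-11.20, 3.618). ∠NSQ = 76.3° gives SQ at -77.90° from the x-axis; with |SQ| = 26.9, Q = (-5.557, -22.68). ∠SQU = 80.3° gives QU at -177.6° from the x-axis; with |QU| = 29.0, U = (-34.53, -23.90). Then |AU| = |U − A| = 60.85.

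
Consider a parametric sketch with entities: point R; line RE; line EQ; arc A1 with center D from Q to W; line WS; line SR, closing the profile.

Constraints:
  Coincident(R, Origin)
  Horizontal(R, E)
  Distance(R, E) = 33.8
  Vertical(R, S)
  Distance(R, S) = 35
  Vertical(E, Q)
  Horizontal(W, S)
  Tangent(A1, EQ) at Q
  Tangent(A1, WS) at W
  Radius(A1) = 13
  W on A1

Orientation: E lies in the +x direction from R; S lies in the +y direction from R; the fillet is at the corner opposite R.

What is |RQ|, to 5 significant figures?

40.329

The virtual corner opposite R is at (33.800, 35.000). Tangency of A1 to EQ means the radius DQ is perpendicular to EQ and since A1 is tangent to WS there, DW ⟂ WS, with radius 13.0, so the center D sits 13.0 in from both sides at D = (20.800, 22.000). That places the tangent points at Q = (33.800, 22.000) on EQ and W = (20.800, 35.000) on WS. Then |RQ| = |Q − R| = 40.329.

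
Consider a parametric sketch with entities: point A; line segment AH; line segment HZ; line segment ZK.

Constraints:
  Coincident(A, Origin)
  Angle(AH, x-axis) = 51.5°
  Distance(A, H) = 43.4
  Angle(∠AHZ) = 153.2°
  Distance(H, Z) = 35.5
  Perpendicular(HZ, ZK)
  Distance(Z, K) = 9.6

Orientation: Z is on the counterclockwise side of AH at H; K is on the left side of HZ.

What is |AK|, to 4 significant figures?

74.90

A is at the origin; AH runs at 51.5° with length 43.4, so H = 43.4·(cos 51.5°, sin 51.5°) = (27.02, 33.97). ∠AHZ = 153.2°, so HZ runs at 51.5° + (180° − 153.2°) = 78.30° from the x-axis; with |HZ| = 35.5, Z = H + 35.5·(cos 78.30°, sin 78.30°) = (34.22, 68.73). The perpendicularity gives ZK at right angles to HZ; with |ZK| = 9.6 on the left of HZ, K = Z + 9.6·(-0.9792, 0.2028) = (24.82, 70.67). Then |AK| = |K − A| = 74.90.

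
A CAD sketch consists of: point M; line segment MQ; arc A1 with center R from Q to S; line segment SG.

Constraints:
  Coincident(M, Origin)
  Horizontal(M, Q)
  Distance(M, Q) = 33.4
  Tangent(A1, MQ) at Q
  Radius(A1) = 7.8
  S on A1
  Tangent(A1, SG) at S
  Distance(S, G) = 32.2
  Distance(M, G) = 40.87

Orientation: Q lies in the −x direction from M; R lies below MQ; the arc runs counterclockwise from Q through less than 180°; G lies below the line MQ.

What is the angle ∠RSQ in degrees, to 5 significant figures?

23.917°

Checks: |RS| = 7.800 ✓; ∠(RS, SG) = 90.00° ✓; |SG| = 32.20 ✓; |MG| = 40.87 ✓.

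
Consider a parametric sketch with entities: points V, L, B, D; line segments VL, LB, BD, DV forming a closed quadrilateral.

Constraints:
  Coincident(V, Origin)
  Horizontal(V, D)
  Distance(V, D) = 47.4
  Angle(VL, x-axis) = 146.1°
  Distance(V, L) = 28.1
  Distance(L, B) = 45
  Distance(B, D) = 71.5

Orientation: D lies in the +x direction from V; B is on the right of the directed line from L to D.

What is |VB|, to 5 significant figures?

34.112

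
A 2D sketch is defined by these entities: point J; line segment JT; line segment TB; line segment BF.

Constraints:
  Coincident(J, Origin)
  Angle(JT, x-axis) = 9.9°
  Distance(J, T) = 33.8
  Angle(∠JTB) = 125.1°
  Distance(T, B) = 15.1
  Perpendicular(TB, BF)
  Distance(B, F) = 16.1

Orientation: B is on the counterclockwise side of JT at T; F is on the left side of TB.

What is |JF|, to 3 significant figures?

36.4

∠JTB = 125.1°, so TB runs at 9.9° + (180° − 125.1°) = 64.8° from the x-axis; with |TB| = 15.1, B = T + 15.1·(cos 64.8°, sin 64.8°) = (39.7, 19.5). TB ⟂ BF; with |BF| = 16.1 on the left of TB, F = B + 16.1·(-0.905, 0.426) = (25.2, 26.3). Then |JF| = |F − J| = 36.4.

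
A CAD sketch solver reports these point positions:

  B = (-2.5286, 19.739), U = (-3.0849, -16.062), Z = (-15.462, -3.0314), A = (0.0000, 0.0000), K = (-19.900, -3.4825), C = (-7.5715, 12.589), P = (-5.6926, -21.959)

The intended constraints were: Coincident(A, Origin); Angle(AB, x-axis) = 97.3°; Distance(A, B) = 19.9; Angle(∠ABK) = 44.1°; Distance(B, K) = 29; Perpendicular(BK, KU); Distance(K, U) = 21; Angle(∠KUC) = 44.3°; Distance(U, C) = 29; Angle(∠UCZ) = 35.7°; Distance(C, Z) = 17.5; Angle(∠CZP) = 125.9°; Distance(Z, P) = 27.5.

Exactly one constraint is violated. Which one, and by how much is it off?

Distance(Z, P) = 27.5 — off by 6.20.

A = (0.00, 0.00) ✓; AB at 97.30° ✓; |AB| = 19.90 ✓; ∠ABK = 44.10° ✓; |BK| = 29.00 ✓; ∠(BK, KU) = 90.00° ✓; |KU| = 21.00 ✓; ∠KUC = 44.30° ✓; |UC| = 29.00 ✓; ∠UCZ = 35.70° ✓; |CZ| = 17.50 ✓; ∠CZP = 125.9° ✓; |ZP| = 21.30 ✗.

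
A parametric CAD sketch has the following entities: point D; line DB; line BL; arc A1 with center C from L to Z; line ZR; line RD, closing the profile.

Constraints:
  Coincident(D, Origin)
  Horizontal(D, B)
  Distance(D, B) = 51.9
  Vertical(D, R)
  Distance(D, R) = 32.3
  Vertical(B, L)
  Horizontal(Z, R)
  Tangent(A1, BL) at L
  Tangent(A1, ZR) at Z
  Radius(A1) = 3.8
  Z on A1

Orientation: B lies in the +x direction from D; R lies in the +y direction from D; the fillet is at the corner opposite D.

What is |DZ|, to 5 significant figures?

57.939

D is at the origin; DB is horizontal with |DB| = 51.9 and B on the +x side, so B = (51.900, 0.0000). DR is vertical with |DR| = 32.3 and R on the +y side, so R = (0.0000, 32.300). The virtual corner opposite D is at (51.900, 32.300). Since A1 is tangent to BL there, CL ⟂ BL and since A1 is tangent to ZR there, CZ ⟂ ZR, with radius 3.8, so the center C sits 3.8 in from both sides at C = (48.100, 28.500). That places the tangent points at L = (51.900, 28.500) on BL and Z = (48.100, 32.300) on ZR. Then |DZ| = |Z − D| = 57.939.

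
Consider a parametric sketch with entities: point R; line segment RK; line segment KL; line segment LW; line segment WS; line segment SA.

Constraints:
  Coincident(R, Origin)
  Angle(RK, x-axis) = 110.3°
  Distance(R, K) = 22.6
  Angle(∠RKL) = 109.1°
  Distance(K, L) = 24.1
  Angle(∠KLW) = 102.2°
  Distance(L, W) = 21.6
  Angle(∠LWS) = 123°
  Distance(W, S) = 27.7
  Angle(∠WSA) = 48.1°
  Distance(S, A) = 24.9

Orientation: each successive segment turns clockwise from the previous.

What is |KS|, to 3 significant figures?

41.8

R is at the origin; RK runs at 110.3° with length 22.6, so K = (-7.84, 21.2). ∠RKL = 109.1° gives KL at 39.4° from the x-axis; with |KL| = 24.1, L = (10.8, 36.5). ∠KLW = 102.2° gives LW at -38.4° from the x-axis; with |LW| = 21.6, W = (27.7, 23.1). ∠LWS = 123.0° gives WS at -95.4° from the x-axis; with |WS| = 27.7, S = (25.1, -4.50). Then |KS| = |S − K| = 41.8.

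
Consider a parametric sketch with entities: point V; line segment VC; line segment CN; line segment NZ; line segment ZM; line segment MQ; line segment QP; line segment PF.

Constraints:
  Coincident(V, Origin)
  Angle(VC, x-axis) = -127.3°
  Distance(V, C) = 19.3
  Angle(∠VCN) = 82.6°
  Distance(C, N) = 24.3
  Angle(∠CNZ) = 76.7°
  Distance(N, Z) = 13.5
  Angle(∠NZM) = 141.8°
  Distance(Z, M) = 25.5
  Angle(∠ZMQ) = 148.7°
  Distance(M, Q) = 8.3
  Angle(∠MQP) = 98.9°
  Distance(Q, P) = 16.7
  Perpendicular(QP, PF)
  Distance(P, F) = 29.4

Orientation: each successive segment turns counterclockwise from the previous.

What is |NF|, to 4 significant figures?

9.658

V is at the origin; VC runs at -127.3° with length 19.3, so C = (-11.70, -15.35). ∠VCN = 82.6° gives CN at -29.90° from the x-axis; with |CN| = 24.3, N = (9.370, -27.47). ∠CNZ = 76.7° gives NZ at 73.40° from the x-axis; with |NZ| = 13.5, Z = (13.23, -14.53). ∠NZM = 141.8° gives ZM at 111.6° from the x-axis; with |ZM| = 25.5, M = (3.840, 9.181). ∠ZMQ = 148.7° gives MQ at 142.9° from the x-axis; with |MQ| = 8.3, Q = (-2.780, 14.19). ∠MQP = 98.9° gives QP at -136.0° from the x-axis; with |QP| = 16.7, P = (-14.79, 2.587). The perpendicularity gives PF at right angles to QP, so PF runs at -46.00°; with |PF| = 29.4, F = (5.630, -18.56). Then |NF| = |F − N| = 9.658.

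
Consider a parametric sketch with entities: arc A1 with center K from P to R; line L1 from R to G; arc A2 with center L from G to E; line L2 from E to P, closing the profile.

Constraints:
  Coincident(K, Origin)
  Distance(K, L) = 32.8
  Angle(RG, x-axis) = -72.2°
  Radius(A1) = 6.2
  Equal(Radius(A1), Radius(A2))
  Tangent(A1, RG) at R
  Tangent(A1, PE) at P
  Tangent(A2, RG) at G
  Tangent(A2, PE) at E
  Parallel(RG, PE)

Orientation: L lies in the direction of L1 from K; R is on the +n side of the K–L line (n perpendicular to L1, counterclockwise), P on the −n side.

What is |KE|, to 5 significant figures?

33.381

The slot axis is L1's direction at -72.2°, so u = (cos -72.2°, sin -72.2°) = (0.30570, -0.95213) and n = (−sin -72.2°, cos -72.2°) = (0.95213, 0.30570). K is at the origin and L lies 32.8 along u from K, so L = 32.8·u = (10.027, -31.230). Tangency of A1 to both parallel lines with radius 6.2 puts R and P at K ± 6.2·n: R = (5.9032, 1.8953), P = (-5.9032, -1.8953). Equal radii place G and E the same way about L: G = L + 6.2·n = (15.930, -29.335), E = L − 6.2·n = (4.1236, -33.125). Then |KE| = |E − K| = 33.381.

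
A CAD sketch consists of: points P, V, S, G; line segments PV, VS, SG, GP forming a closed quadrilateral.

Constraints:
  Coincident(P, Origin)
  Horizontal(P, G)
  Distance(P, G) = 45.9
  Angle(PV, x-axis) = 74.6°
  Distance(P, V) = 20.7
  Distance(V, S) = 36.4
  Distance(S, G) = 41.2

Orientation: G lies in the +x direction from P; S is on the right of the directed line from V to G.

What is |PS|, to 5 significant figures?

18.240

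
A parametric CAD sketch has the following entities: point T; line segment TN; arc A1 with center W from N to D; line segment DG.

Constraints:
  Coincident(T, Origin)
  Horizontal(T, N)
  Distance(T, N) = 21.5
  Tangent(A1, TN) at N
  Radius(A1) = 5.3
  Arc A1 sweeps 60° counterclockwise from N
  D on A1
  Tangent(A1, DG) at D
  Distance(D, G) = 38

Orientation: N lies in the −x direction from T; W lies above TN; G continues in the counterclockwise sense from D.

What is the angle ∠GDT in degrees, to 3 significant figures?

68.9°

T is at the origin; T and N share the same y with |TN| = 21.5 and N on the −x side, so N = (-21.5, 0.00). Since A1 is tangent to TN there, WN ⟂ TN, so W = N + (0, 5.3) = (-21.5, 5.30). On A1, N sits at bearing -90° from W; a 60° counterclockwise sweep puts D at bearing -30°, so D = W + 5.3·(cos -30°, sin -30°) = (-16.9, 2.65). Tangency of A1 to DG means the radius WD is perpendicular to DG, so DG runs along (−sin -30°, cos -30°); with |DG| = 38.0, G = (2.09, 35.6). Then cos ∠GDT = DG·DT / (|DG||DT|), giving 68.9°.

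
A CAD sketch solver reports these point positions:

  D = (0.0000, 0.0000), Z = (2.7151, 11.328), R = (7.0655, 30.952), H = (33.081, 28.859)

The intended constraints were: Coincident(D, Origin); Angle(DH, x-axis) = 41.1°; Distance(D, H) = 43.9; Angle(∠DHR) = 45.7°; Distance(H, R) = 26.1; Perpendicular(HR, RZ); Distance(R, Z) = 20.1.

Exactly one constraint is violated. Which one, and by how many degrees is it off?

Perpendicular(HR, RZ) — off by 7.90°.

D = (0.00, 0.00) ✓; DH at 41.10° ✓; |DH| = 43.90 ✓; ∠DHR = 45.70° ✓; |HR| = 26.10 ✓; ∠(HR, RZ) = 82.10° ✗; |RZ| = 20.10 ✓.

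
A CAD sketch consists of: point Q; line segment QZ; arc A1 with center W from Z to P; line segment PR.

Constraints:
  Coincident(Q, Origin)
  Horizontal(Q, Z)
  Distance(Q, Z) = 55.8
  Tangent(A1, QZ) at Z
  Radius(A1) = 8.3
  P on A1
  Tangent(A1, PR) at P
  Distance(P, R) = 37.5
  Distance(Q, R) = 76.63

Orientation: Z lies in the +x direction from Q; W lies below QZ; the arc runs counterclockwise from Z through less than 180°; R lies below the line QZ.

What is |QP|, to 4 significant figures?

49.30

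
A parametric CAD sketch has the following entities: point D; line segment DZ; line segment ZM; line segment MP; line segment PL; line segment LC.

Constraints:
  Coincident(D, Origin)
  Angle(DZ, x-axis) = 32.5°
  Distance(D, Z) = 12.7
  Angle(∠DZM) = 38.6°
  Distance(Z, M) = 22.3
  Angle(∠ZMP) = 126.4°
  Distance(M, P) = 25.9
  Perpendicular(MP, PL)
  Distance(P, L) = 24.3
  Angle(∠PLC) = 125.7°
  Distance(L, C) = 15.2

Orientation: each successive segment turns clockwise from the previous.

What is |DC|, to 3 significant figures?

23.5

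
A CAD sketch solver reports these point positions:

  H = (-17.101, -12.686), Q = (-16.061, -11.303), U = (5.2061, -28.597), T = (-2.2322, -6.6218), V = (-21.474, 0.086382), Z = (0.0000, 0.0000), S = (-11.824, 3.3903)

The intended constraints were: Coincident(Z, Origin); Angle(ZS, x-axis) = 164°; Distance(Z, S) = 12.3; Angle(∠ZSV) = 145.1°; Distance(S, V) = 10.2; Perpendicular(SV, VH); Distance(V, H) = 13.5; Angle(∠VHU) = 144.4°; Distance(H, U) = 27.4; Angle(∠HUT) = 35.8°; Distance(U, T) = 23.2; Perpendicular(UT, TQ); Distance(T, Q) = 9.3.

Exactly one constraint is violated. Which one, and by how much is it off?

Distance(T, Q) = 9.3 — off by 5.30.

Z = (0.00, 0.00) ✓; ZS at 164.0° ✓; |ZS| = 12.30 ✓; ∠ZSV = 145.1° ✓; |SV| = 10.20 ✓; ∠(SV, VH) = 90.00° ✓; |VH| = 13.50 ✓; ∠VHU = 144.4° ✓; |HU| = 27.40 ✓; ∠HUT = 35.80° ✓; |UT| = 23.20 ✓; ∠(UT, TQ) = 90.00° ✓; |TQ| = 14.60 ✗.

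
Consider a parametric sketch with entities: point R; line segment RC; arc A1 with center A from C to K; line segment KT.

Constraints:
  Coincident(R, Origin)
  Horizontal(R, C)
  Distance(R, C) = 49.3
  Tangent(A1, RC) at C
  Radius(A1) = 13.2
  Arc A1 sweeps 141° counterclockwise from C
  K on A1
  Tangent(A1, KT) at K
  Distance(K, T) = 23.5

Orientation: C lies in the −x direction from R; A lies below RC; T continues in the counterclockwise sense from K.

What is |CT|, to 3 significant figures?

39.5

On A1, C sits at bearing 90° from A; a 141° counterclockwise sweep puts K at bearing 231°, so K = A + 13.2·(cos 231°, sin 231°) = (-57.6, -23.5). Tangency of A1 to KT means the radius AK is perpendicular to KT, so KT runs along (−sin 231°, cos 231°); with |KT| = 23.5, T = (-39.3, -38.2). Then |CT| = |T − C| = 39.5.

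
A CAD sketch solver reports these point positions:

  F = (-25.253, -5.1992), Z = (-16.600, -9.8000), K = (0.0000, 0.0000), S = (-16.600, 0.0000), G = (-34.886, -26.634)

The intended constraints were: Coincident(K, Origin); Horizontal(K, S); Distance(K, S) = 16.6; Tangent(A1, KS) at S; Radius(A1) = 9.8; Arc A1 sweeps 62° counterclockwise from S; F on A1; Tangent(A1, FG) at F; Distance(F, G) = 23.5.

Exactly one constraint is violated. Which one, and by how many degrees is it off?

Tangent(A1, FG) at F — off by 3.80°.

K = (0.00, 0.00) ✓; K.y = 0.00, S.y = 0.00 ✓; |KS| = 16.60 ✓; ∠(ZS, SK) = 90.00° ✓; |ZS| = 9.800 ✓; bearing(Z→F) − bearing(Z→S) = 62.00° ✓; |ZF| = 9.800 ✓; ∠(ZF, FG) = 86.20° ✗; |FG| = 23.50 ✓.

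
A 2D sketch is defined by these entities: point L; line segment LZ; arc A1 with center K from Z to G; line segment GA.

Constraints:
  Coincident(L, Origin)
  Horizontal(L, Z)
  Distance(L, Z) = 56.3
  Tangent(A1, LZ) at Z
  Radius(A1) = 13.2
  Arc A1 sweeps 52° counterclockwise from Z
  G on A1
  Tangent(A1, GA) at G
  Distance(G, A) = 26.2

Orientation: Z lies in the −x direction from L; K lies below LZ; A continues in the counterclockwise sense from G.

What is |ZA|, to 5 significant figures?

36.952

L is at the origin; LZ is horizontal with |LZ| = 56.3 and Z on the −x side, so Z = (-56.300, 0.0000). Since A1 is tangent to LZ there, KZ ⟂ LZ, so K = Z + (0, -13.2) = (-56.300, -13.200). On A1, Z sits at bearing 90° from K; a 52° counterclockwise sweep puts G at bearing 142°, so G = K + 13.2·(cos 142°, sin 142°) = (-66.702, -5.0733). A1 meets GA tangentially, so KG is at right angles to GA, so GA runs along (−sin 142°, cos 142°); with |GA| = 26.2, A = (-82.832, -25.719). Then |ZA| = |A − Z| = 36.952.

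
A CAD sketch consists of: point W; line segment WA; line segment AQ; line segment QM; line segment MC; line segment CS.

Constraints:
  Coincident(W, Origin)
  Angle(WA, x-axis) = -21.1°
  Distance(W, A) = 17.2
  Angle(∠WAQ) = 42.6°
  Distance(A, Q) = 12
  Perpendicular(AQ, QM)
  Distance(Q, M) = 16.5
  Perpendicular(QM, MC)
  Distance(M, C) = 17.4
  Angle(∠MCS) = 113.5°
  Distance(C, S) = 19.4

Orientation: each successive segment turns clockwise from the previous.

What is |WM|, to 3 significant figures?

4.90

∠WAQ = 42.6° gives AQ at -158° from the x-axis; with |AQ| = 12.0, Q = (4.88, -10.6). The perpendicularity gives QM at right angles to AQ, so QM runs at 112°; with |QM| = 16.5, M = (-1.17, 4.76). Then |WM| = |M − W| = 4.90.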